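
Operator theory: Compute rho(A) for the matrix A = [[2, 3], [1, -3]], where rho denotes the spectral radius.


For a 2x2 matrix, eigenvalues satisfy lambda^2 - (trace)*lambda + det = 0
trace = 2 + -3 = -1
det = 2*-3 - 3*1 = -9
discriminant = (-1)^2 - 4*(-9) = 37
spectral radius = max |eigenvalue| = 3.5414

3.5414


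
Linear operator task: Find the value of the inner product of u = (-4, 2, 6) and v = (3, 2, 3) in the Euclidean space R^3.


Computing the standard inner product <u, v> = sum u_i * v_i
= -4*3 + 2*2 + 6*3
= -12 + 4 + 18
= 10

10


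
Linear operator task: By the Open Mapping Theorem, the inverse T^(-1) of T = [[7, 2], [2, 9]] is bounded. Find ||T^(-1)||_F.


det(T) = 7*9 - 2*2 = 59
T^(-1) = (1/59) * [[9, -2], [-2, 7]] = [[0.1525, -0.0339], [-0.0339, 0.1186]]
||T^(-1)||_F^2 = 0.1525^2 + (-0.0339)^2 + (-0.0339)^2 + 0.1186^2 = 0.0396
||T^(-1)||_F = sqrt(0.0396) = 0.1991

0.1991


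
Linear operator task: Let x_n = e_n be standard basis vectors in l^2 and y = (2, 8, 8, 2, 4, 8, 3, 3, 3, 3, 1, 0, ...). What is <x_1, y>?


x_1 = e_1 is the standard basis vector with 1 in position 1.
<x_1, y> = y_1 = 2
As n -> infinity, <x_n, y> -> 0, confirming weak convergence of (x_n) to 0.

2


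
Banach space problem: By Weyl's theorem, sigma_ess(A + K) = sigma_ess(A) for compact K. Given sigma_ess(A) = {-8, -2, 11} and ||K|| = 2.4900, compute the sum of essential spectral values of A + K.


By Weyl's theorem, the essential spectrum is invariant under compact perturbations.
sigma_ess(A + K) = sigma_ess(A) = {-8, -2, 11}
Sum = -8 + -2 + 11 = 1

1


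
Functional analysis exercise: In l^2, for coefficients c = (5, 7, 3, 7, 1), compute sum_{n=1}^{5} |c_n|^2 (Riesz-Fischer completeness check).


sum |c_n|^2 = 5^2 + 7^2 + 3^2 + 7^2 + 1^2
= 25 + 49 + 9 + 49 + 1
= 133

133


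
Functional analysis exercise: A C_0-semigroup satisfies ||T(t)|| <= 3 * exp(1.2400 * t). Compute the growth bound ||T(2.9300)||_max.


||T(2.9300)|| <= 3 * exp(1.2400 * 2.9300)
= 3 * exp(3.6332)
= 3 * 37.8337
= 113.5011

113.5011


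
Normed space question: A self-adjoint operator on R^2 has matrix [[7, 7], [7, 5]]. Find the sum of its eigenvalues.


For a self-adjoint (symmetric) matrix, the eigenvalues are real.
The sum of eigenvalues equals the trace of the matrix.
trace = 7 + 5 = 12

12


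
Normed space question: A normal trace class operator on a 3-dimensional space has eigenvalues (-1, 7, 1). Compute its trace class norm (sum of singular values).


For a normal operator, singular values equal |eigenvalues|.
Trace norm = sum |lambda_i| = 1 + 7 + 1
= 9

9


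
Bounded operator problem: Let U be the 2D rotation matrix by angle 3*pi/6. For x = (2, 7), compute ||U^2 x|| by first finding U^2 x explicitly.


U is a rotation by theta = 3*pi/6
U^2 = rotation by 2*theta = 6*pi/6
cos(6*pi/6) = -1.0000, sin(6*pi/6) = 0.0000
U^2 x = (-1.0000 * 2 - 0.0000 * 7, 0.0000 * 2 + -1.0000 * 7)
= (-2.0000, -7.0000)
||U^2 x|| = sqrt((-2.0000)^2 + (-7.0000)^2) = sqrt(53.0000) = 7.2801

7.2801


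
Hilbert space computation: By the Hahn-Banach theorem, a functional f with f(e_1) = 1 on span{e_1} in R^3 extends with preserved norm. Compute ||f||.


The norm of f is given by ||f|| = sup_{||x||=1} |f(x)|.
On span{e_1}, ||e_1|| = 1, so ||f|| = |f(e_1)| / ||e_1||
= |1| / 1 = 1.0000

1.0000


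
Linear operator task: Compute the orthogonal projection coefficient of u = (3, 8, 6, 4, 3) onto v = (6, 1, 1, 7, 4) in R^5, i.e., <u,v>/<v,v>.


Computing <u,v> = 3*6 + 8*1 + 6*1 + 4*7 + 3*4 = 72
Computing <v,v> = 6^2 + 1^2 + 1^2 + 7^2 + 4^2 = 103
Projection coefficient = 72/103 = 0.6990

0.6990


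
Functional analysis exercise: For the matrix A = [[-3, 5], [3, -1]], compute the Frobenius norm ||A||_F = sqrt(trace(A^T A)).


||A||_F^2 = sum a_ij^2
= (-3)^2 + 5^2 + 3^2 + (-1)^2
= 9 + 25 + 9 + 1 = 44
||A||_F = sqrt(44) = 6.6332

6.6332


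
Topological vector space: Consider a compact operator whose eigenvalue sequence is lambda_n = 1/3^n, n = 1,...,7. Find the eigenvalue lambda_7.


The eigenvalue formula gives lambda_7 = 1/3^7
= 1/2187
= 4.5725e-04

4.5725e-04


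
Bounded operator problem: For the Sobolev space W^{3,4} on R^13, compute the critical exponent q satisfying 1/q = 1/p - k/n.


Using the Sobolev embedding formula: 1/q = 1/p - k/n
1/q = 1/4 - 3/13 = 1/52
q = 1/(1/52) = 52

52.0000


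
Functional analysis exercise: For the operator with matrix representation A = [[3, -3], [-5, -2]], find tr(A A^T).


trace(A * A^T) = sum of squares of all entries
= 3^2 + (-3)^2 + (-5)^2 + (-2)^2
= 9 + 9 + 25 + 4
= 47

47


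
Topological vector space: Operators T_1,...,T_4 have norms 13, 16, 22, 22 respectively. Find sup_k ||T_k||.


By the Uniform Boundedness Principle, the supremum of norms is finite.
sup_k ||T_k|| = max(13, 16, 22, 22) = 22

22


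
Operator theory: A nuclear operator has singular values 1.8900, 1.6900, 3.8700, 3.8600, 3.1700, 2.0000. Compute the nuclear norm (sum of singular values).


The nuclear norm is the sum of all singular values.
||T||_1 = 1.8900 + 1.6900 + 3.8700 + 3.8600 + 3.1700 + 2.0000
= 16.4800

16.4800


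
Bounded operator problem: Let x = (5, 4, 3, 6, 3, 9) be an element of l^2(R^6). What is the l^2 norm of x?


The l^2 norm = (sum |x_i|^2)^(1/2)
Sum of 2th powers = 25 + 16 + 9 + 36 + 9 + 81 = 176
||x||_2 = (176)^(1/2) = 13.2665

13.2665


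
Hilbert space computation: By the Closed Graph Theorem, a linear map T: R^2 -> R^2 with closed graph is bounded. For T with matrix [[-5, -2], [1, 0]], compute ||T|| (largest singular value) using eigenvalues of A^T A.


A^T A = [[26, 10], [10, 4]]
trace(A^T A) = 30, det(A^T A) = 4
discriminant = 30^2 - 4*4 = 884
Largest eigenvalue of A^T A = (trace + sqrt(disc))/2 = 29.8661
||T|| = sqrt(29.8661) = 5.4650

5.4650


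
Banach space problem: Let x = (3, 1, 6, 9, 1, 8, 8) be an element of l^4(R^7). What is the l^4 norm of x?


The l^4 norm = (sum |x_i|^4)^(1/4)
Sum of 4th powers = 81 + 1 + 1296 + 6561 + 1 + 4096 + 4096 = 16132
||x||_4 = (16132)^(1/4) = 11.2700

11.2700


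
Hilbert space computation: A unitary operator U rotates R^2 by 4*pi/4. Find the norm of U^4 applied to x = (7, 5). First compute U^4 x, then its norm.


U is a rotation by theta = 4*pi/4
U^4 = rotation by 4*theta = 16*pi/4 = 0*pi/4 (mod 2*pi)
cos(0*pi/4) = 1.0000, sin(0*pi/4) = 0.0000
U^4 x = (1.0000 * 7 - 0.0000 * 5, 0.0000 * 7 + 1.0000 * 5)
= (7.0000, 5.0000)
||U^4 x|| = sqrt(7.0000^2 + 5.0000^2) = sqrt(74.0000) = 8.6023

8.6023


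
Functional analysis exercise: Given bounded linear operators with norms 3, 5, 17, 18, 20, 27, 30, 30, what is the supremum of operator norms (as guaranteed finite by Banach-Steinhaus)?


By the Uniform Boundedness Principle, the supremum of norms is finite.
sup_k ||T_k|| = max(3, 5, 17, 18, 20, 27, 30, 30) = 30

30


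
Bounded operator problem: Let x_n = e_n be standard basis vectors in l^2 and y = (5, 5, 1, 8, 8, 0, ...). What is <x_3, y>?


x_3 = e_3 is the standard basis vector with 1 in position 3.
<x_3, y> = y_3 = 1
As n -> infinity, <x_n, y> -> 0, confirming weak convergence of (x_n) to 0.

1


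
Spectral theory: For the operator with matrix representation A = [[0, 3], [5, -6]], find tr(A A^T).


trace(A * A^T) = sum of squares of all entries
= 0^2 + 3^2 + 5^2 + (-6)^2
= 0 + 9 + 25 + 36
= 70

70


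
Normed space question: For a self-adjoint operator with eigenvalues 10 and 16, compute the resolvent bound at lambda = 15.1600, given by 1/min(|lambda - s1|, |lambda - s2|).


dist(15.1600, {10, 16}) = min(|15.1600 - 10|, |15.1600 - 16|)
= min(5.1600, 0.8400) = 0.8400
Resolvent bound = 1/0.8400 = 1.1905

1.1905


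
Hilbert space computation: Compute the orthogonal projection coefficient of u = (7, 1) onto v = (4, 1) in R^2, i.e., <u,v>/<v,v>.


Computing <u,v> = 7*4 + 1*1 = 29
Computing <v,v> = 4^2 + 1^2 = 17
Projection coefficient = 29/17 = 1.7059

1.7059


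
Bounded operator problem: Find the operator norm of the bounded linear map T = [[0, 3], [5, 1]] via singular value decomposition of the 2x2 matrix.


A^T A = [[25, 5], [5, 10]]
trace(A^T A) = 35, det(A^T A) = 225
discriminant = 35^2 - 4*225 = 325
Largest eigenvalue of A^T A = (trace + sqrt(disc))/2 = 26.5139
||T|| = sqrt(26.5139) = 5.1492

5.1492


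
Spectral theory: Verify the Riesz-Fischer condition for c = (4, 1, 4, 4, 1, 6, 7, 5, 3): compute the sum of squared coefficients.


sum |c_n|^2 = 4^2 + 1^2 + 4^2 + 4^2 + 1^2 + 6^2 + 7^2 + 5^2 + 3^2
= 16 + 1 + 16 + 16 + 1 + 36 + 49 + 25 + 9
= 169

169


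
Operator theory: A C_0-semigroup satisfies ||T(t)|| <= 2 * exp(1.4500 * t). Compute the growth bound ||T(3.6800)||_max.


||T(3.6800)|| <= 2 * exp(1.4500 * 3.6800)
= 2 * exp(5.3360)
= 2 * 207.6803
= 415.3607

415.3607


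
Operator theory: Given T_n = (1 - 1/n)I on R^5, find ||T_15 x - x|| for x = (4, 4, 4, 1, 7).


T_15 x - x = (1 - 1/15)x - x = -x/15
||x|| = sqrt(98) = 9.8995
||T_15 x - x|| = ||x||/15 = 9.8995/15 = 0.6600

0.6600


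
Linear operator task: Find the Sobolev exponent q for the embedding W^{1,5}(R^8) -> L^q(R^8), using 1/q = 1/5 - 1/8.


Using the Sobolev embedding formula: 1/q = 1/p - k/n
1/q = 1/5 - 1/8 = 3/40
q = 1/(3/40) = 40/3 = 13.3333

13.3333


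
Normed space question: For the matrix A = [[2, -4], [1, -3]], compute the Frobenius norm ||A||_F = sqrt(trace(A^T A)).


||A||_F^2 = sum a_ij^2
= 2^2 + (-4)^2 + 1^2 + (-3)^2
= 4 + 16 + 1 + 9 = 30
||A||_F = sqrt(30) = 5.4772

5.4772


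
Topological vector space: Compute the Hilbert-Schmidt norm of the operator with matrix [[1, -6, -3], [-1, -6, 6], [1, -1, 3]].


The Hilbert-Schmidt norm is sqrt(sum of squares of all entries).
Sum of squares = 1^2 + (-6)^2 + (-3)^2 + (-1)^2 + (-6)^2 + 6^2 + 1^2 + (-1)^2 + 3^2
= 1 + 36 + 9 + 1 + 36 + 36 + 1 + 1 + 9 = 130
||T||_HS = sqrt(130) = 11.4018

11.4018


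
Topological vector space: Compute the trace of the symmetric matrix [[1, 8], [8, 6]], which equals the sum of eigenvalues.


For a self-adjoint (symmetric) matrix, the eigenvalues are real.
The sum of eigenvalues equals the trace of the matrix.
trace = 1 + 6 = 7

7


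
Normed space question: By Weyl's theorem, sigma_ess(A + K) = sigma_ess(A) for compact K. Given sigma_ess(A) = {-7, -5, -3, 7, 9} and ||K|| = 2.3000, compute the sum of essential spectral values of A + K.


By Weyl's theorem, the essential spectrum is invariant under compact perturbations.
sigma_ess(A + K) = sigma_ess(A) = {-7, -5, -3, 7, 9}
Sum = -7 + -5 + -3 + 7 + 9 = 1

1


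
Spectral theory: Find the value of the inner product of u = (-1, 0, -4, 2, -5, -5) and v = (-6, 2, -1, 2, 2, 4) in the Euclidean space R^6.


Computing the standard inner product <u, v> = sum u_i * v_i
= -1*-6 + 0*2 + -4*-1 + 2*2 + -5*2 + -5*4
= 6 + 0 + 4 + 4 + -10 + -20
= -16

-16


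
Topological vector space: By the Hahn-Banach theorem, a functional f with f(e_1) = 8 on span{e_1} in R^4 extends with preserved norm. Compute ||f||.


The norm of f is given by ||f|| = sup_{||x||=1} |f(x)|.
On span{e_1}, ||e_1|| = 1, so ||f|| = |f(e_1)| / ||e_1||
= |8| / 1 = 8.0000

8.0000


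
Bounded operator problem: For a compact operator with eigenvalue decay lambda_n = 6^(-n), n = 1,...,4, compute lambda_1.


The eigenvalue formula gives lambda_1 = 1/6^1
= 1/6
= 0.1667

0.1667


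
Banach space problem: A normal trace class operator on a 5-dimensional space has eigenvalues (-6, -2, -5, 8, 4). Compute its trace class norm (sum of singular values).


For a normal operator, singular values equal |eigenvalues|.
Trace norm = sum |lambda_i| = 6 + 2 + 5 + 8 + 4
= 25

25


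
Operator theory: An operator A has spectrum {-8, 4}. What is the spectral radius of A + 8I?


Spectrum of A + 8I = {0, 12}
Spectral radius = max |lambda| over the shifted spectrum
= max(0, 12) = 12

12


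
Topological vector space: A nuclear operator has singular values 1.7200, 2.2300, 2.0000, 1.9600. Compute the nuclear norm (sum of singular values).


The nuclear norm is the sum of all singular values.
||T||_1 = 1.7200 + 2.2300 + 2.0000 + 1.9600
= 7.9100

7.9100


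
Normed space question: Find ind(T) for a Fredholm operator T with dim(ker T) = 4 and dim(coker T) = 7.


The Fredholm index is defined as ind(T) = dim(ker T) - dim(coker T)
= 4 - 7
= -3

-3


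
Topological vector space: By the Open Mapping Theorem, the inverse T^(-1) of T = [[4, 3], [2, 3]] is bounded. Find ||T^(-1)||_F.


det(T) = 4*3 - 3*2 = 6
T^(-1) = (1/6) * [[3, -3], [-2, 4]] = [[0.5000, -0.5000], [-0.3333, 0.6667]]
||T^(-1)||_F^2 = 0.5000^2 + (-0.5000)^2 + (-0.3333)^2 + 0.6667^2 = 1.0556
||T^(-1)||_F = sqrt(1.0556) = 1.0274

1.0274


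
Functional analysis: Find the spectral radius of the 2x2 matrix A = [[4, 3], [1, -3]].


For a 2x2 matrix, eigenvalues satisfy lambda^2 - (trace)*lambda + det = 0
trace = 4 + -3 = 1
det = 4*-3 - 3*1 = -15
discriminant = 1^2 - 4*(-15) = 61
spectral radius = max |eigenvalue| = 4.4051

4.4051


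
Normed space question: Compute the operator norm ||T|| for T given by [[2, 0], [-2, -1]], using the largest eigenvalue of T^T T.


A^T A = [[8, 2], [2, 1]]
trace(A^T A) = 9, det(A^T A) = 4
discriminant = 9^2 - 4*4 = 65
Largest eigenvalue of A^T A = (trace + sqrt(disc))/2 = 8.5311
||T|| = sqrt(8.5311) = 2.9208

2.9208


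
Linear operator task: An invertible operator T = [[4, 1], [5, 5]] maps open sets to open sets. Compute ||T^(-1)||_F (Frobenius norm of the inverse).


det(T) = 4*5 - 1*5 = 15
T^(-1) = (1/15) * [[5, -1], [-5, 4]] = [[0.3333, -0.0667], [-0.3333, 0.2667]]
||T^(-1)||_F^2 = 0.3333^2 + (-0.0667)^2 + (-0.3333)^2 + 0.2667^2 = 0.2978
||T^(-1)||_F = sqrt(0.2978) = 0.5457

0.5457


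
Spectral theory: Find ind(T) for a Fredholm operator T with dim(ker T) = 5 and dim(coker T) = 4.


The Fredholm index is defined as ind(T) = dim(ker T) - dim(coker T)
= 5 - 4
= 1

1


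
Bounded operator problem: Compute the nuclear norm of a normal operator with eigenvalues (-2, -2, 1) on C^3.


For a normal operator, singular values equal |eigenvalues|.
Trace norm = sum |lambda_i| = 2 + 2 + 1
= 5

5


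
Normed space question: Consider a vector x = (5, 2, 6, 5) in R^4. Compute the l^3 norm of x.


The l^3 norm = (sum |x_i|^3)^(1/3)
Sum of 3th powers = 125 + 8 + 216 + 125 = 474
||x||_3 = (474)^(1/3) = 7.7970

7.7970


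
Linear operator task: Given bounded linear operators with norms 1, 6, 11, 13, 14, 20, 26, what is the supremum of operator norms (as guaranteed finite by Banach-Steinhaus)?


By the Uniform Boundedness Principle, the supremum of norms is finite.
sup_k ||T_k|| = max(1, 6, 11, 13, 14, 20, 26) = 26

26


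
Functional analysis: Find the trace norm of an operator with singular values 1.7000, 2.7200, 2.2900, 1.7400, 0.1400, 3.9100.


The nuclear norm is the sum of all singular values.
||T||_1 = 1.7000 + 2.7200 + 2.2900 + 1.7400 + 0.1400 + 3.9100
= 12.5000

12.5000


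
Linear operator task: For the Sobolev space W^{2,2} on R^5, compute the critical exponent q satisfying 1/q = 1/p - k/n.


Using the Sobolev embedding formula: 1/q = 1/p - k/n
1/q = 1/2 - 2/5 = 1/10
q = 1/(1/10) = 10

10.0000


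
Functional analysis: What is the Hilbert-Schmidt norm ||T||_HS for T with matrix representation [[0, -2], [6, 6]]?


The Hilbert-Schmidt norm is sqrt(sum of squares of all entries).
Sum of squares = 0^2 + (-2)^2 + 6^2 + 6^2
= 0 + 4 + 36 + 36 = 76
||T||_HS = sqrt(76) = 8.7178

8.7178


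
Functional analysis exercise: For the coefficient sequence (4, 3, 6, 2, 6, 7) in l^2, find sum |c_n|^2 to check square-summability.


sum |c_n|^2 = 4^2 + 3^2 + 6^2 + 2^2 + 6^2 + 7^2
= 16 + 9 + 36 + 4 + 36 + 49
= 150

150


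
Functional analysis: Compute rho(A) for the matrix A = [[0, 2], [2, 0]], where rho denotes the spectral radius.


For a 2x2 matrix, eigenvalues satisfy lambda^2 - (trace)*lambda + det = 0
trace = 0 + 0 = 0
det = 0*0 - 2*2 = -4
discriminant = 0^2 - 4*(-4) = 16
spectral radius = max |eigenvalue| = 2.0000

2.0000


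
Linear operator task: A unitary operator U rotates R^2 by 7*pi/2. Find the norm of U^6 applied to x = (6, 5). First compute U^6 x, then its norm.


U is a rotation by theta = 7*pi/2
U^6 = rotation by 6*theta = 42*pi/2 = 2*pi/2 (mod 2*pi)
cos(2*pi/2) = -1.0000, sin(2*pi/2) = 0.0000
U^6 x = (-1.0000 * 6 - 0.0000 * 5, 0.0000 * 6 + -1.0000 * 5)
= (-6.0000, -5.0000)
||U^6 x|| = sqrt((-6.0000)^2 + (-5.0000)^2) = sqrt(61.0000) = 7.8102

7.8102


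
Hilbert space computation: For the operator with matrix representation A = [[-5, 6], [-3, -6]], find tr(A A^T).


trace(A * A^T) = sum of squares of all entries
= (-5)^2 + 6^2 + (-3)^2 + (-6)^2
= 25 + 36 + 9 + 36
= 106

106


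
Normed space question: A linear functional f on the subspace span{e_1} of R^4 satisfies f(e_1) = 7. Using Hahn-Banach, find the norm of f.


The norm of f is given by ||f|| = sup_{||x||=1} |f(x)|.
On span{e_1}, ||e_1|| = 1, so ||f|| = |f(e_1)| / ||e_1||
= |7| / 1 = 7.0000

7.0000


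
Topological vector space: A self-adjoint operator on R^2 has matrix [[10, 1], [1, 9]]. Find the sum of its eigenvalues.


For a self-adjoint (symmetric) matrix, the eigenvalues are real.
The sum of eigenvalues equals the trace of the matrix.
trace = 10 + 9 = 19

19


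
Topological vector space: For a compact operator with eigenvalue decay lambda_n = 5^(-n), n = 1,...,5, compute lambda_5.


The eigenvalue formula gives lambda_5 = 1/5^5
= 1/3125
= 3.2000e-04

3.2000e-04


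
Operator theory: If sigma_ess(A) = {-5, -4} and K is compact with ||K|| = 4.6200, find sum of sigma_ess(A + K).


By Weyl's theorem, the essential spectrum is invariant under compact perturbations.
sigma_ess(A + K) = sigma_ess(A) = {-5, -4}
Sum = -5 + -4 = -9

-9


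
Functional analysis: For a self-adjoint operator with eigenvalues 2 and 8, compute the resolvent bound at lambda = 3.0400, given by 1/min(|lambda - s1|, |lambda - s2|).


dist(3.0400, {2, 8}) = min(|3.0400 - 2|, |3.0400 - 8|)
= min(1.0400, 4.9600) = 1.0400
Resolvent bound = 1/1.0400 = 0.9615

0.9615


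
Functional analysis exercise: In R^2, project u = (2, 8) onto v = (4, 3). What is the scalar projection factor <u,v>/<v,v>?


Computing <u,v> = 2*4 + 8*3 = 32
Computing <v,v> = 4^2 + 3^2 = 25
Projection coefficient = 32/25 = 1.2800

1.2800


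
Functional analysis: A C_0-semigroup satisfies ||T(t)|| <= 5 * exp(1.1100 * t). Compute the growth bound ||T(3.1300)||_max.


||T(3.1300)|| <= 5 * exp(1.1100 * 3.1300)
= 5 * exp(3.4743)
= 5 * 32.2752
= 161.3761

161.3761


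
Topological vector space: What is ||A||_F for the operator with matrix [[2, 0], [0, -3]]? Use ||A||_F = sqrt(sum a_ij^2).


||A||_F^2 = sum a_ij^2
= 2^2 + 0^2 + 0^2 + (-3)^2
= 4 + 0 + 0 + 9 = 13
||A||_F = sqrt(13) = 3.6056

3.6056


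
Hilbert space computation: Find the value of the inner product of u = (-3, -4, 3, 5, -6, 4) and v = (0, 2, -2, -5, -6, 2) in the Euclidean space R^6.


Computing the standard inner product <u, v> = sum u_i * v_i
= -3*0 + -4*2 + 3*-2 + 5*-5 + -6*-6 + 4*2
= 0 + -8 + -6 + -25 + 36 + 8
= 5

5


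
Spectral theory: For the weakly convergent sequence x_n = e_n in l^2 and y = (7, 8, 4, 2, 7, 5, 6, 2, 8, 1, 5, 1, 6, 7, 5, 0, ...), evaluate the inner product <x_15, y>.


x_15 = e_15 is the standard basis vector with 1 in position 15.
<x_15, y> = y_15 = 5
As n -> infinity, <x_n, y> -> 0, confirming weak convergence of (x_n) to 0.

5


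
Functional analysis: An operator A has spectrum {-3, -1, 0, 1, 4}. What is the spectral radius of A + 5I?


Spectrum of A + 5I = {2, 4, 5, 6, 9}
Spectral radius = max |lambda| over the shifted spectrum
= max(2, 4, 5, 6, 9) = 9

9


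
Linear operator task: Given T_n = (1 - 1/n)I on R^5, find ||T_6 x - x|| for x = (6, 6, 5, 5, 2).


T_6 x - x = (1 - 1/6)x - x = -x/6
||x|| = sqrt(126) = 11.2250
||T_6 x - x|| = ||x||/6 = 11.2250/6 = 1.8708

1.8708


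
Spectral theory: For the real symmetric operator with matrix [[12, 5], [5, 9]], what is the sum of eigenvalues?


For a self-adjoint (symmetric) matrix, the eigenvalues are real.
The sum of eigenvalues equals the trace of the matrix.
trace = 12 + 9 = 21

21


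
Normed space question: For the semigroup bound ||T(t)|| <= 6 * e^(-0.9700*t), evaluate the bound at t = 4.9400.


||T(4.9400)|| <= 6 * exp(-0.9700 * 4.9400)
= 6 * exp(-4.7918)
= 6 * 0.0083
= 0.0498

0.0498


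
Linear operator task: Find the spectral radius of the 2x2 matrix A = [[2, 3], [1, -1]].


For a 2x2 matrix, eigenvalues satisfy lambda^2 - (trace)*lambda + det = 0
trace = 2 + -1 = 1
det = 2*-1 - 3*1 = -5
discriminant = 1^2 - 4*(-5) = 21
spectral radius = max |eigenvalue| = 2.7913

2.7913


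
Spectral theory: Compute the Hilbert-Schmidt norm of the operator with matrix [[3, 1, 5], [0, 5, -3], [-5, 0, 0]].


The Hilbert-Schmidt norm is sqrt(sum of squares of all entries).
Sum of squares = 3^2 + 1^2 + 5^2 + 0^2 + 5^2 + (-3)^2 + (-5)^2 + 0^2 + 0^2
= 9 + 1 + 25 + 0 + 25 + 9 + 25 + 0 + 0 = 94
||T||_HS = sqrt(94) = 9.6954

9.6954


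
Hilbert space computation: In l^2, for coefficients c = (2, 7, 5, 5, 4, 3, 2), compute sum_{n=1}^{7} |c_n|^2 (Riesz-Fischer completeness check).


sum |c_n|^2 = 2^2 + 7^2 + 5^2 + 5^2 + 4^2 + 3^2 + 2^2
= 4 + 49 + 25 + 25 + 16 + 9 + 4
= 132

132


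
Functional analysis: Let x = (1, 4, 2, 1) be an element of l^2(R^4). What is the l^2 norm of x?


The l^2 norm = (sum |x_i|^2)^(1/2)
Sum of 2th powers = 1 + 16 + 4 + 1 = 22
||x||_2 = (22)^(1/2) = 4.6904

4.6904


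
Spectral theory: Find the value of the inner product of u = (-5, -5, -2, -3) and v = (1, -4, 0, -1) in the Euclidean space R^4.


Computing the standard inner product <u, v> = sum u_i * v_i
= -5*1 + -5*-4 + -2*0 + -3*-1
= -5 + 20 + 0 + 3
= 18

18


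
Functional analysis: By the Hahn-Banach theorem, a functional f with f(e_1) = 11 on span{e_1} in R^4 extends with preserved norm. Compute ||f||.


The norm of f is given by ||f|| = sup_{||x||=1} |f(x)|.
On span{e_1}, ||e_1|| = 1, so ||f|| = |f(e_1)| / ||e_1||
= |11| / 1 = 11.0000

11.0000


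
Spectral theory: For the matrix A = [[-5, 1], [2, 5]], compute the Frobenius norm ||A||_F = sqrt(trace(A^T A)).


||A||_F^2 = sum a_ij^2
= (-5)^2 + 1^2 + 2^2 + 5^2
= 25 + 1 + 4 + 25 = 55
||A||_F = sqrt(55) = 7.4162

7.4162


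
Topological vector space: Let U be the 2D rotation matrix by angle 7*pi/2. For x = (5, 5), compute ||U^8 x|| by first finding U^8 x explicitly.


U is a rotation by theta = 7*pi/2
U^8 = rotation by 8*theta = 56*pi/2 = 0*pi/2 (mod 2*pi)
cos(0*pi/2) = 1.0000, sin(0*pi/2) = 0.0000
U^8 x = (1.0000 * 5 - 0.0000 * 5, 0.0000 * 5 + 1.0000 * 5)
= (5.0000, 5.0000)
||U^8 x|| = sqrt(5.0000^2 + 5.0000^2) = sqrt(50.0000) = 7.0711

7.0711


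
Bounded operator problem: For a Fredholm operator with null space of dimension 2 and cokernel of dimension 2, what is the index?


The Fredholm index is defined as ind(T) = dim(ker T) - dim(coker T)
= 2 - 2
= 0

0


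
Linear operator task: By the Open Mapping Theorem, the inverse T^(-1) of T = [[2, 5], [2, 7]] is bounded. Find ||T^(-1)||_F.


det(T) = 2*7 - 5*2 = 4
T^(-1) = (1/4) * [[7, -5], [-2, 2]] = [[1.7500, -1.2500], [-0.5000, 0.5000]]
||T^(-1)||_F^2 = 1.7500^2 + (-1.2500)^2 + (-0.5000)^2 + 0.5000^2 = 5.1250
||T^(-1)||_F = sqrt(5.1250) = 2.2638

2.2638


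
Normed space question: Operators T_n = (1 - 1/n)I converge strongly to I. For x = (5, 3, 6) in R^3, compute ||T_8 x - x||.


T_8 x - x = (1 - 1/8)x - x = -x/8
||x|| = sqrt(70) = 8.3666
||T_8 x - x|| = ||x||/8 = 8.3666/8 = 1.0458

1.0458


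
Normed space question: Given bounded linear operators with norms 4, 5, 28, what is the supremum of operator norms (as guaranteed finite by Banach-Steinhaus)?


By the Uniform Boundedness Principle, the supremum of norms is finite.
sup_k ||T_k|| = max(4, 5, 28) = 28

28


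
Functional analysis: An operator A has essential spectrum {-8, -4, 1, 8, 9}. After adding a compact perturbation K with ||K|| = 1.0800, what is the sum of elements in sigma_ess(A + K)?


By Weyl's theorem, the essential spectrum is invariant under compact perturbations.
sigma_ess(A + K) = sigma_ess(A) = {-8, -4, 1, 8, 9}
Sum = -8 + -4 + 1 + 8 + 9 = 6

6


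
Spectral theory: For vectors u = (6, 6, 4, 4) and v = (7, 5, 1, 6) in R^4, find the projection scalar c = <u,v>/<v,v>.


Computing <u,v> = 6*7 + 6*5 + 4*1 + 4*6 = 100
Computing <v,v> = 7^2 + 5^2 + 1^2 + 6^2 = 111
Projection coefficient = 100/111 = 0.9009

0.9009


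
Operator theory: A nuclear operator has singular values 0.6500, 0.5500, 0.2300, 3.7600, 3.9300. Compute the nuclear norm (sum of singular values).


The nuclear norm is the sum of all singular values.
||T||_1 = 0.6500 + 0.5500 + 0.2300 + 3.7600 + 3.9300
= 9.1200

9.1200


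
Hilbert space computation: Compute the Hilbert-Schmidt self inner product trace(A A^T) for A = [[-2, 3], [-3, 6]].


trace(A * A^T) = sum of squares of all entries
= (-2)^2 + 3^2 + (-3)^2 + 6^2
= 4 + 9 + 9 + 36
= 58

58


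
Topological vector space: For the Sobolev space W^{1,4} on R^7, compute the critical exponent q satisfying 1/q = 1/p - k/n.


Using the Sobolev embedding formula: 1/q = 1/p - k/n
1/q = 1/4 - 1/7 = 3/28
q = 1/(3/28) = 28/3 = 9.3333

9.3333


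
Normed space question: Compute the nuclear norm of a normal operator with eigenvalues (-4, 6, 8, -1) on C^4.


For a normal operator, singular values equal |eigenvalues|.
Trace norm = sum |lambda_i| = 4 + 6 + 8 + 1
= 19

19


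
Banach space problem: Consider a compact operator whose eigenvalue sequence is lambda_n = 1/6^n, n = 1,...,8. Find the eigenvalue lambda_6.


The eigenvalue formula gives lambda_6 = 1/6^6
= 1/46656
= 2.1433e-05

2.1433e-05


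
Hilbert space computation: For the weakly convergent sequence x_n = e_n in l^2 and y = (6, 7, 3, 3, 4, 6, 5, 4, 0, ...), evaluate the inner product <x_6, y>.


x_6 = e_6 is the standard basis vector with 1 in position 6.
<x_6, y> = y_6 = 6
As n -> infinity, <x_n, y> -> 0, confirming weak convergence of (x_n) to 0.

6


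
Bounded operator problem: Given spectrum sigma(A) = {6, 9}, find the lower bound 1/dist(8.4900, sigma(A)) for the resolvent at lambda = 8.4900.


dist(8.4900, {6, 9}) = min(|8.4900 - 6|, |8.4900 - 9|)
= min(2.4900, 0.5100) = 0.5100
Resolvent bound = 1/0.5100 = 1.9608

1.9608


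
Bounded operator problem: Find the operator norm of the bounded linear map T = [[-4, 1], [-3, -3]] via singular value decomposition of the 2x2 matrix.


A^T A = [[25, 5], [5, 10]]
trace(A^T A) = 35, det(A^T A) = 225
discriminant = 35^2 - 4*225 = 325
Largest eigenvalue of A^T A = (trace + sqrt(disc))/2 = 26.5139
||T|| = sqrt(26.5139) = 5.1492

5.1492


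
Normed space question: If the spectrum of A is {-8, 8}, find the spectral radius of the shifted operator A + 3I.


Spectrum of A + 3I = {-5, 11}
Spectral radius = max |lambda| over the shifted spectrum
= max(5, 11) = 11

11


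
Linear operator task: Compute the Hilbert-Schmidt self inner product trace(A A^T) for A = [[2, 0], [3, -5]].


trace(A * A^T) = sum of squares of all entries
= 2^2 + 0^2 + 3^2 + (-5)^2
= 4 + 0 + 9 + 25
= 38

38


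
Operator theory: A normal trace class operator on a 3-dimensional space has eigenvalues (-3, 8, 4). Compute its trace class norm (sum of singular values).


For a normal operator, singular values equal |eigenvalues|.
Trace norm = sum |lambda_i| = 3 + 8 + 4
= 15

15


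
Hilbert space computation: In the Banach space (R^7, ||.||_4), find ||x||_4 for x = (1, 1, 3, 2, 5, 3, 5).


The l^4 norm = (sum |x_i|^4)^(1/4)
Sum of 4th powers = 1 + 1 + 81 + 16 + 625 + 81 + 625 = 1430
||x||_4 = (1430)^(1/4) = 6.1494

6.1494


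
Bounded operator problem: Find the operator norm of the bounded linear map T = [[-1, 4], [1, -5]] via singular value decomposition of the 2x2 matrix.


A^T A = [[2, -9], [-9, 41]]
trace(A^T A) = 43, det(A^T A) = 1
discriminant = 43^2 - 4*1 = 1845
Largest eigenvalue of A^T A = (trace + sqrt(disc))/2 = 42.9767
||T|| = sqrt(42.9767) = 6.5557

6.5557


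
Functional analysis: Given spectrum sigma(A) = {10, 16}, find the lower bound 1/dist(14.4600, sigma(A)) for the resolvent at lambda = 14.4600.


dist(14.4600, {10, 16}) = min(|14.4600 - 10|, |14.4600 - 16|)
= min(4.4600, 1.5400) = 1.5400
Resolvent bound = 1/1.5400 = 0.6494

0.6494


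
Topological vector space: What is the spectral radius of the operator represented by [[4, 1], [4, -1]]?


For a 2x2 matrix, eigenvalues satisfy lambda^2 - (trace)*lambda + det = 0
trace = 4 + -1 = 3
det = 4*-1 - 1*4 = -8
discriminant = 3^2 - 4*(-8) = 41
spectral radius = max |eigenvalue| = 4.7016

4.7016


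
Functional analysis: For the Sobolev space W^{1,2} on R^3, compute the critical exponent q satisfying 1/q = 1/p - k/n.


Using the Sobolev embedding formula: 1/q = 1/p - k/n
1/q = 1/2 - 1/3 = 1/6
q = 1/(1/6) = 6

6.0000


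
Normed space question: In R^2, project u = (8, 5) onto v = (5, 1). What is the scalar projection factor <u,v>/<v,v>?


Computing <u,v> = 8*5 + 5*1 = 45
Computing <v,v> = 5^2 + 1^2 = 26
Projection coefficient = 45/26 = 1.7308

1.7308


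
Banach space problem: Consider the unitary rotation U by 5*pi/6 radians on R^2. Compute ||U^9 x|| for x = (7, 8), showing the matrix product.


U is a rotation by theta = 5*pi/6
U^9 = rotation by 9*theta = 45*pi/6 = 9*pi/6 (mod 2*pi)
cos(9*pi/6) = 0.0000, sin(9*pi/6) = -1.0000
U^9 x = (0.0000 * 7 - -1.0000 * 8, -1.0000 * 7 + 0.0000 * 8)
= (8.0000, -7.0000)
||U^9 x|| = sqrt(8.0000^2 + (-7.0000)^2) = sqrt(113.0000) = 10.6301

10.6301


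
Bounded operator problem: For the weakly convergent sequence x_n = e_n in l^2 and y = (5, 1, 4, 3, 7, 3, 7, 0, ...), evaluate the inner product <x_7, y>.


x_7 = e_7 is the standard basis vector with 1 in position 7.
<x_7, y> = y_7 = 7
As n -> infinity, <x_n, y> -> 0, confirming weak convergence of (x_n) to 0.

7


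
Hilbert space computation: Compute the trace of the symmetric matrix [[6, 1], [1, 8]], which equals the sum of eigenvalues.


For a self-adjoint (symmetric) matrix, the eigenvalues are real.
The sum of eigenvalues equals the trace of the matrix.
trace = 6 + 8 = 14

14


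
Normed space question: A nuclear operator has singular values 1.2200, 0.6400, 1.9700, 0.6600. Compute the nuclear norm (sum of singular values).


The nuclear norm is the sum of all singular values.
||T||_1 = 1.2200 + 0.6400 + 1.9700 + 0.6600
= 4.4900

4.4900


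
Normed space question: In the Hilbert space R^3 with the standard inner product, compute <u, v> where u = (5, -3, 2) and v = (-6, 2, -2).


Computing the standard inner product <u, v> = sum u_i * v_i
= 5*-6 + -3*2 + 2*-2
= -30 + -6 + -4
= -40

-40


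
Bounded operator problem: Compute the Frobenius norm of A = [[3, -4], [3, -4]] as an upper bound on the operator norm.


||A||_F^2 = sum a_ij^2
= 3^2 + (-4)^2 + 3^2 + (-4)^2
= 9 + 16 + 9 + 16 = 50
||A||_F = sqrt(50) = 7.0711

7.0711


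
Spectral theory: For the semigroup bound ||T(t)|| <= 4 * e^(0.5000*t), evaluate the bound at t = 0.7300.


||T(0.7300)|| <= 4 * exp(0.5000 * 0.7300)
= 4 * exp(0.3650)
= 4 * 1.4405
= 5.7621

5.7621


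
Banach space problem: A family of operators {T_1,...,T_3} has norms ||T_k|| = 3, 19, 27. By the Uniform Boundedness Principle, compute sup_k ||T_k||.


By the Uniform Boundedness Principle, the supremum of norms is finite.
sup_k ||T_k|| = max(3, 19, 27) = 27

27


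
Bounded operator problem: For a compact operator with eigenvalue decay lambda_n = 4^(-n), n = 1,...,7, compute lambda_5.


The eigenvalue formula gives lambda_5 = 1/4^5
= 1/1024
= 9.7656e-04

9.7656e-04


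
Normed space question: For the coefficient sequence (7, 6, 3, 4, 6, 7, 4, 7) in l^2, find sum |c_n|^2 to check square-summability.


sum |c_n|^2 = 7^2 + 6^2 + 3^2 + 4^2 + 6^2 + 7^2 + 4^2 + 7^2
= 49 + 36 + 9 + 16 + 36 + 49 + 16 + 49
= 260

260


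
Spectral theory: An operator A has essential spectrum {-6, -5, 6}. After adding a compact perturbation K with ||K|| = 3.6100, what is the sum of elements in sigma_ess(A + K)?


By Weyl's theorem, the essential spectrum is invariant under compact perturbations.
sigma_ess(A + K) = sigma_ess(A) = {-6, -5, 6}
Sum = -6 + -5 + 6 = -5

-5


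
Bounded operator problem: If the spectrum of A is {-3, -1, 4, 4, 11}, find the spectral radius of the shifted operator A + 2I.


Spectrum of A + 2I = {-1, 1, 6, 6, 13}
Spectral radius = max |lambda| over the shifted spectrum
= max(1, 1, 6, 6, 13) = 13

13


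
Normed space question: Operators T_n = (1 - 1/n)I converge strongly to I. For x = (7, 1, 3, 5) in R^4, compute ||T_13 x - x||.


T_13 x - x = (1 - 1/13)x - x = -x/13
||x|| = sqrt(84) = 9.1652
||T_13 x - x|| = ||x||/13 = 9.1652/13 = 0.7050

0.7050


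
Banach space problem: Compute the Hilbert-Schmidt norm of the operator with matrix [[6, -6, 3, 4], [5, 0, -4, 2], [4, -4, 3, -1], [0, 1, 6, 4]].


The Hilbert-Schmidt norm is sqrt(sum of squares of all entries).
Sum of squares = 6^2 + (-6)^2 + 3^2 + 4^2 + 5^2 + 0^2 + (-4)^2 + 2^2 + 4^2 + (-4)^2 + 3^2 + (-1)^2 + 0^2 + 1^2 + 6^2 + 4^2
= 36 + 36 + 9 + 16 + 25 + 0 + 16 + 4 + 16 + 16 + 9 + 1 + 0 + 1 + 36 + 16 = 237
||T||_HS = sqrt(237) = 15.3948

15.3948


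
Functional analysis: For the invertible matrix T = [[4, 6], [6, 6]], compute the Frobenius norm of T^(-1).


det(T) = 4*6 - 6*6 = -12
T^(-1) = (1/-12) * [[6, -6], [-6, 4]] = [[-0.5000, 0.5000], [0.5000, -0.3333]]
||T^(-1)||_F^2 = (-0.5000)^2 + 0.5000^2 + 0.5000^2 + (-0.3333)^2 = 0.8611
||T^(-1)||_F = sqrt(0.8611) = 0.9280

0.9280


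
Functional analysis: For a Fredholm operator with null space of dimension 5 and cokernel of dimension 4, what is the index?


The Fredholm index is defined as ind(T) = dim(ker T) - dim(coker T)
= 5 - 4
= 1

1


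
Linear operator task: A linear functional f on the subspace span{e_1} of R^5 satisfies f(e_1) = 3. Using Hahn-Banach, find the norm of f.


The norm of f is given by ||f|| = sup_{||x||=1} |f(x)|.
On span{e_1}, ||e_1|| = 1, so ||f|| = |f(e_1)| / ||e_1||
= |3| / 1 = 3.0000

3.0000


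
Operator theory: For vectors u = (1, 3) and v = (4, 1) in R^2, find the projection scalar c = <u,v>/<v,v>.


Computing <u,v> = 1*4 + 3*1 = 7
Computing <v,v> = 4^2 + 1^2 = 17
Projection coefficient = 7/17 = 0.4118

0.4118


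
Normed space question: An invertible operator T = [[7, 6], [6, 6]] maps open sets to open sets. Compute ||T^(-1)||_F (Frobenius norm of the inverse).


det(T) = 7*6 - 6*6 = 6
T^(-1) = (1/6) * [[6, -6], [-6, 7]] = [[1.0000, -1.0000], [-1.0000, 1.1667]]
||T^(-1)||_F^2 = 1.0000^2 + (-1.0000)^2 + (-1.0000)^2 + 1.1667^2 = 4.3611
||T^(-1)||_F = sqrt(4.3611) = 2.0883

2.0883


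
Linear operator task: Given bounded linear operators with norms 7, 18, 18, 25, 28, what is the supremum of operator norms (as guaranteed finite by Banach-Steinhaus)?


By the Uniform Boundedness Principle, the supremum of norms is finite.
sup_k ||T_k|| = max(7, 18, 18, 25, 28) = 28

28


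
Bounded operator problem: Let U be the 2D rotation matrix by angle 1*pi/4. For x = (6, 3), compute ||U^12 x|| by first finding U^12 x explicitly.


U is a rotation by theta = 1*pi/4
U^12 = rotation by 12*theta = 12*pi/4 = 4*pi/4 (mod 2*pi)
cos(4*pi/4) = -1.0000, sin(4*pi/4) = 0.0000
U^12 x = (-1.0000 * 6 - 0.0000 * 3, 0.0000 * 6 + -1.0000 * 3)
= (-6.0000, -3.0000)
||U^12 x|| = sqrt((-6.0000)^2 + (-3.0000)^2) = sqrt(45.0000) = 6.7082

6.7082


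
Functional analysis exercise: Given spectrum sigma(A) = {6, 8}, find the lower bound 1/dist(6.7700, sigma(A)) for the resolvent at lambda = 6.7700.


dist(6.7700, {6, 8}) = min(|6.7700 - 6|, |6.7700 - 8|)
= min(0.7700, 1.2300) = 0.7700
Resolvent bound = 1/0.7700 = 1.2987

1.2987


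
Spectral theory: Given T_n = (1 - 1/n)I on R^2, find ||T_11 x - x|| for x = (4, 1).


T_11 x - x = (1 - 1/11)x - x = -x/11
||x|| = sqrt(17) = 4.1231
||T_11 x - x|| = ||x||/11 = 4.1231/11 = 0.3748

0.3748


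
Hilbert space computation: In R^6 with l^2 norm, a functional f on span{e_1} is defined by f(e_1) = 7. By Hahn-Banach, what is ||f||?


The norm of f is given by ||f|| = sup_{||x||=1} |f(x)|.
On span{e_1}, ||e_1|| = 1, so ||f|| = |f(e_1)| / ||e_1||
= |7| / 1 = 7.0000

7.0000


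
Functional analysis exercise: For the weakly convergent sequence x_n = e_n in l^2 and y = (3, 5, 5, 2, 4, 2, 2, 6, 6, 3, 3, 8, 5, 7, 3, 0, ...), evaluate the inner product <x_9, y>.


x_9 = e_9 is the standard basis vector with 1 in position 9.
<x_9, y> = y_9 = 6
As n -> infinity, <x_n, y> -> 0, confirming weak convergence of (x_n) to 0.

6


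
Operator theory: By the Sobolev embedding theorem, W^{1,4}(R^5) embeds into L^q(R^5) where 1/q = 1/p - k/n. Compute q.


Using the Sobolev embedding formula: 1/q = 1/p - k/n
1/q = 1/4 - 1/5 = 1/20
q = 1/(1/20) = 20

20.0000


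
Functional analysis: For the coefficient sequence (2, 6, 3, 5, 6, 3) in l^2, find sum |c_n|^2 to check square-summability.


sum |c_n|^2 = 2^2 + 6^2 + 3^2 + 5^2 + 6^2 + 3^2
= 4 + 36 + 9 + 25 + 36 + 9
= 119

119


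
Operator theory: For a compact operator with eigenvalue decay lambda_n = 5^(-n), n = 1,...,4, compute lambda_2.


The eigenvalue formula gives lambda_2 = 1/5^2
= 1/25
= 0.0400

0.0400


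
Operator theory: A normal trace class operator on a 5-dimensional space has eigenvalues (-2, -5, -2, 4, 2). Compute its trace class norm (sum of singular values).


For a normal operator, singular values equal |eigenvalues|.
Trace norm = sum |lambda_i| = 2 + 5 + 2 + 4 + 2
= 15

15


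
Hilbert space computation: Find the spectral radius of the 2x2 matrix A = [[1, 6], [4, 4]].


For a 2x2 matrix, eigenvalues satisfy lambda^2 - (trace)*lambda + det = 0
trace = 1 + 4 = 5
det = 1*4 - 6*4 = -20
discriminant = 5^2 - 4*(-20) = 105
spectral radius = max |eigenvalue| = 7.6235

7.6235


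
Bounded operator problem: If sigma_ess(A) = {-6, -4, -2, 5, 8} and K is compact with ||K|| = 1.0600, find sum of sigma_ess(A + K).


By Weyl's theorem, the essential spectrum is invariant under compact perturbations.
sigma_ess(A + K) = sigma_ess(A) = {-6, -4, -2, 5, 8}
Sum = -6 + -4 + -2 + 5 + 8 = 1

1


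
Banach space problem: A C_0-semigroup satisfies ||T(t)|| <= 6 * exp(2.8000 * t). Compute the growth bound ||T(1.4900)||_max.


||T(1.4900)|| <= 6 * exp(2.8000 * 1.4900)
= 6 * exp(4.1720)
= 6 * 64.8450
= 389.0701

389.0701


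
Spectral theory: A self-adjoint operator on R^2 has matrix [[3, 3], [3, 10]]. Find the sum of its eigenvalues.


For a self-adjoint (symmetric) matrix, the eigenvalues are real.
The sum of eigenvalues equals the trace of the matrix.
trace = 3 + 10 = 13

13


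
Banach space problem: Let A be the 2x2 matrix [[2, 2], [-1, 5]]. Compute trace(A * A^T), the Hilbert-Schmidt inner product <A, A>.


trace(A * A^T) = sum of squares of all entries
= 2^2 + 2^2 + (-1)^2 + 5^2
= 4 + 4 + 1 + 25
= 34

34


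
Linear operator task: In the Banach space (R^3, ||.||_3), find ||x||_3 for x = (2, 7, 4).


The l^3 norm = (sum |x_i|^3)^(1/3)
Sum of 3th powers = 8 + 343 + 64 = 415
||x||_3 = (415)^(1/3) = 7.4590

7.4590


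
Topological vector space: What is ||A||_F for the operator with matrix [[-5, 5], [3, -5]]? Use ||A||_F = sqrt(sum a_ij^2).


||A||_F^2 = sum a_ij^2
= (-5)^2 + 5^2 + 3^2 + (-5)^2
= 25 + 25 + 9 + 25 = 84
||A||_F = sqrt(84) = 9.1652

9.1652


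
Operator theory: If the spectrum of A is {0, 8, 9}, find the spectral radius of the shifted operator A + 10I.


Spectrum of A + 10I = {10, 18, 19}
Spectral radius = max |lambda| over the shifted spectrum
= max(10, 18, 19) = 19

19


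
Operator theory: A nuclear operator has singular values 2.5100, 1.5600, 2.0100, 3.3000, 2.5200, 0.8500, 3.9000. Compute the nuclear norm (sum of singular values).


The nuclear norm is the sum of all singular values.
||T||_1 = 2.5100 + 1.5600 + 2.0100 + 3.3000 + 2.5200 + 0.8500 + 3.9000
= 16.6500

16.6500
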